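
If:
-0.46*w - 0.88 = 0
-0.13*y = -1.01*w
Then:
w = -1.91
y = -14.86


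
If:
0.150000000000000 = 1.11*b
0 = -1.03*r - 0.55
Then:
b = 0.14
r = -0.53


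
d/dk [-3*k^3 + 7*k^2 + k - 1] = -9*k^2 + 14*k + 1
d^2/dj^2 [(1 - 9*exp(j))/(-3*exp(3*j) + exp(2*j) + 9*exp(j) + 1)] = (324*exp(6*j) - 162*exp(5*j) + 1014*exp(4*j) + 320*exp(3*j) - 108*exp(2*j) - 158*exp(j) + 18)*exp(j)/(27*exp(9*j) - 27*exp(8*j) - 234*exp(7*j) + 134*exp(6*j) + 720*exp(5*j) - 84*exp(4*j) - 774*exp(3*j) - 246*exp(2*j) - 27*exp(j) - 1)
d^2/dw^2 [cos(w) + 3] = -cos(w)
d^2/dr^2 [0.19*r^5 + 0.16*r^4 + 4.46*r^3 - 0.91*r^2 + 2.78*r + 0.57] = 3.8*r^3 + 1.92*r^2 + 26.76*r - 1.82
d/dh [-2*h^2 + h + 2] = 1 - 4*h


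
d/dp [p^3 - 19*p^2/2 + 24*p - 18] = 3*p^2 - 19*p + 24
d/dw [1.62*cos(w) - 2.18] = -1.62*sin(w)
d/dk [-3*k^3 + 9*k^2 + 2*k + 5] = -9*k^2 + 18*k + 2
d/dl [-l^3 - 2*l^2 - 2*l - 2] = -3*l^2 - 4*l - 2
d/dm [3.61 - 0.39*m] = -0.390000000000000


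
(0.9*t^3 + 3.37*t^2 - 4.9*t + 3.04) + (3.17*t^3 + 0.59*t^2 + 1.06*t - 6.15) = 4.07*t^3 + 3.96*t^2 - 3.84*t - 3.11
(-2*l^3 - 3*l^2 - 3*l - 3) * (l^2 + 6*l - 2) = -2*l^5 - 15*l^4 - 17*l^3 - 15*l^2 - 12*l + 6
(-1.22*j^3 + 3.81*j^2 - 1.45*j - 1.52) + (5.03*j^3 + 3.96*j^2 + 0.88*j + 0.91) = 3.81*j^3 + 7.77*j^2 - 0.57*j - 0.61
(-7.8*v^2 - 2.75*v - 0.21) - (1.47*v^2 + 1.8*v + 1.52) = -9.27*v^2 - 4.55*v - 1.73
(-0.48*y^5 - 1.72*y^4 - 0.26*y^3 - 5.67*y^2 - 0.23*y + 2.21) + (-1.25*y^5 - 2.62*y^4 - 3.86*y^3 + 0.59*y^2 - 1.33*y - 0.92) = -1.73*y^5 - 4.34*y^4 - 4.12*y^3 - 5.08*y^2 - 1.56*y + 1.29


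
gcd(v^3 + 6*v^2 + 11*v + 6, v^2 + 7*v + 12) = v + 3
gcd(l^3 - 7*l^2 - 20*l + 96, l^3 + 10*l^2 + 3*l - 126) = l - 3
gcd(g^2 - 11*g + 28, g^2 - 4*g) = g - 4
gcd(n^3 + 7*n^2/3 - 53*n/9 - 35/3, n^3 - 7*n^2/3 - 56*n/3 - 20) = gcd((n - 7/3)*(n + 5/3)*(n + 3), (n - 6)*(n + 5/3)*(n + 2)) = n + 5/3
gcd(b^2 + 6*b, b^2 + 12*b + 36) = b + 6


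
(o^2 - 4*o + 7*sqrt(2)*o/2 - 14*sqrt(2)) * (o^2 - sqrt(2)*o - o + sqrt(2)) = o^4 - 5*o^3 + 5*sqrt(2)*o^3/2 - 25*sqrt(2)*o^2/2 - 3*o^2 + 10*sqrt(2)*o + 35*o - 28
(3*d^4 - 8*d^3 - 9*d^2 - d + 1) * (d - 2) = 3*d^5 - 14*d^4 + 7*d^3 + 17*d^2 + 3*d - 2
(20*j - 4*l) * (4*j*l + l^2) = 80*j^2*l + 4*j*l^2 - 4*l^3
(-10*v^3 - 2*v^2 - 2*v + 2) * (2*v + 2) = -20*v^4 - 24*v^3 - 8*v^2 + 4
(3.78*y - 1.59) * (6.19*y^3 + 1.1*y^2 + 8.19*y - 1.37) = 23.3982*y^4 - 5.6841*y^3 + 29.2092*y^2 - 18.2007*y + 2.1783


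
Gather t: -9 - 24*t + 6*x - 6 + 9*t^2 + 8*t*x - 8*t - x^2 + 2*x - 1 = 9*t^2 + t*(8*x - 32) - x^2 + 8*x - 16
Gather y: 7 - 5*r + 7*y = -5*r + 7*y + 7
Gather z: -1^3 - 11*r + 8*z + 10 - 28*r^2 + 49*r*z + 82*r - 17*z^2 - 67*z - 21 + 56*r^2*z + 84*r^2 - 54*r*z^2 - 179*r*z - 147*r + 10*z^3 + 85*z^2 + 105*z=56*r^2 - 76*r + 10*z^3 + z^2*(68 - 54*r) + z*(56*r^2 - 130*r + 46) - 12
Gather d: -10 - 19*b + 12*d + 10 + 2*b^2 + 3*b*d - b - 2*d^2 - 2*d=2*b^2 - 20*b - 2*d^2 + d*(3*b + 10)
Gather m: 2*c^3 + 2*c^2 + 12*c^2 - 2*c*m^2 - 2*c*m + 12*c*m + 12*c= 2*c^3 + 14*c^2 - 2*c*m^2 + 10*c*m + 12*c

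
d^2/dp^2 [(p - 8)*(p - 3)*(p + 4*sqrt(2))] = 6*p - 22 + 8*sqrt(2)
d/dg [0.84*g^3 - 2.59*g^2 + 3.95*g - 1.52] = 2.52*g^2 - 5.18*g + 3.95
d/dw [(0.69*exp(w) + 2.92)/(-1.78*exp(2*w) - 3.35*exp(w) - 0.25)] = (1.2282*exp(2*w) + 10.3952*exp(w) + 9.6095)*exp(w)/(3.1684*exp(4*w) + 11.926*exp(3*w) + 12.1125*exp(2*w) + 1.675*exp(w) + 0.0625)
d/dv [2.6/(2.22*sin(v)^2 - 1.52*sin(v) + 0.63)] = (3.952 - 11.544*sin(v))*cos(v)/(2.22*sin(v)^2 - 1.52*sin(v) + 0.63)^2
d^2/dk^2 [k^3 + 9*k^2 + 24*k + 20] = 6*k + 18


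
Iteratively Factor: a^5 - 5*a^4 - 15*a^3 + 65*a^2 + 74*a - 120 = (a - 5)*(a^4 - 15*a^2 - 10*a + 24) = (a - 5)*(a - 1)*(a^3 + a^2 - 14*a - 24) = (a - 5)*(a - 4)*(a - 1)*(a^2 + 5*a + 6) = (a - 5)*(a - 4)*(a - 1)*(a + 2)*(a + 3)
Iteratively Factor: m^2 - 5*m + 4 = (m - 4)*(m - 1)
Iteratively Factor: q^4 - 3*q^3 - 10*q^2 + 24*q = (q - 2)*(q^3 - q^2 - 12*q) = (q - 4)*(q - 2)*(q^2 + 3*q) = q*(q - 4)*(q - 2)*(q + 3)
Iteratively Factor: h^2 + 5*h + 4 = (h + 4)*(h + 1)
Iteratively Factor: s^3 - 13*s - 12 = (s + 3)*(s^2 - 3*s - 4) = (s - 4)*(s + 3)*(s + 1)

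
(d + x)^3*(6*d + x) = 6*d^4 + 19*d^3*x + 21*d^2*x^2 + 9*d*x^3 + x^4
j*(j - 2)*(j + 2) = j^3 - 4*j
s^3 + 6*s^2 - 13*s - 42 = (s - 3)*(s + 2)*(s + 7)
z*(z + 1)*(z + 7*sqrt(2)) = z^3 + z^2 + 7*sqrt(2)*z^2 + 7*sqrt(2)*z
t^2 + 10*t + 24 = (t + 4)*(t + 6)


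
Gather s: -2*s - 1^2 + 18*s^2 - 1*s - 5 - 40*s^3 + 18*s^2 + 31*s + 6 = -40*s^3 + 36*s^2 + 28*s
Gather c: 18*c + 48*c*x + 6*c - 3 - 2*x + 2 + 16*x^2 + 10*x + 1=c*(48*x + 24) + 16*x^2 + 8*x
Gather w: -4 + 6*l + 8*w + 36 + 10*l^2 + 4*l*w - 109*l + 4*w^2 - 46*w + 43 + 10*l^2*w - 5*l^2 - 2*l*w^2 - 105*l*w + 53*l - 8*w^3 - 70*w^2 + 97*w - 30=5*l^2 - 50*l - 8*w^3 + w^2*(-2*l - 66) + w*(10*l^2 - 101*l + 59) + 45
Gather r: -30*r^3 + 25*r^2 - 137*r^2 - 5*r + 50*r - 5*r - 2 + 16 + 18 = -30*r^3 - 112*r^2 + 40*r + 32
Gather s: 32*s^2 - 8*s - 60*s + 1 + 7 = 32*s^2 - 68*s + 8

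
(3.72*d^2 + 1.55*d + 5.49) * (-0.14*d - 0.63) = -0.5208*d^3 - 2.5606*d^2 - 1.7451*d - 3.4587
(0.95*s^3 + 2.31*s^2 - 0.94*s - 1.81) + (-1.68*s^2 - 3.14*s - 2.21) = 0.95*s^3 + 0.63*s^2 - 4.08*s - 4.02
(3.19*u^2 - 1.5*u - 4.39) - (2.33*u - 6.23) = 3.19*u^2 - 3.83*u + 1.84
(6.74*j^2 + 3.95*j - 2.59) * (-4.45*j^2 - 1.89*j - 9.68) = -29.993*j^4 - 30.3161*j^3 - 61.1832*j^2 - 33.3409*j + 25.0712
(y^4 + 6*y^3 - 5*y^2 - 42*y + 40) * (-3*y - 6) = -3*y^5 - 24*y^4 - 21*y^3 + 156*y^2 + 132*y - 240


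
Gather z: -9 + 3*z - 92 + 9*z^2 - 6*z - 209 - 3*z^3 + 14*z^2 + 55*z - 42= -3*z^3 + 23*z^2 + 52*z - 352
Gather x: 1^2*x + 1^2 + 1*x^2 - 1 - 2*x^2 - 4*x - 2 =-x^2 - 3*x - 2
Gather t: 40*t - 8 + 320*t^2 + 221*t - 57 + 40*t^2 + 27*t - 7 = 360*t^2 + 288*t - 72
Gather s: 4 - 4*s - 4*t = -4*s - 4*t + 4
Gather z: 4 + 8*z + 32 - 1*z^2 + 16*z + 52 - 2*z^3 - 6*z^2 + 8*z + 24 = -2*z^3 - 7*z^2 + 32*z + 112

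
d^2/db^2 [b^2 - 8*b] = 2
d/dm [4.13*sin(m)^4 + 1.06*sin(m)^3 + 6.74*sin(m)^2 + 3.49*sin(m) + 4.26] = (16.52*sin(m)^3 + 3.18*sin(m)^2 + 13.48*sin(m) + 3.49)*cos(m)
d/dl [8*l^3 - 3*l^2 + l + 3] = 24*l^2 - 6*l + 1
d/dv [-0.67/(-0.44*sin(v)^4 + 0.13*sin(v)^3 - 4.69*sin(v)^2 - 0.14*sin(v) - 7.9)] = (-1.1792*sin(v)^3 + 0.2613*sin(v)^2 - 6.2846*sin(v) - 0.0938)*cos(v)/(0.44*sin(v)^4 - 0.13*sin(v)^3 + 4.69*sin(v)^2 + 0.14*sin(v) + 7.9)^2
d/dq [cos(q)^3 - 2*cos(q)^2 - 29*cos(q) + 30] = (-3*cos(q)^2 + 4*cos(q) + 29)*sin(q)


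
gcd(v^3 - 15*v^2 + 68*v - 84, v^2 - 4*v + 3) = 1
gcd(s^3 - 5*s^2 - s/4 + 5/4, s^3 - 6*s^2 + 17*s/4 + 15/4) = s^2 - 9*s/2 - 5/2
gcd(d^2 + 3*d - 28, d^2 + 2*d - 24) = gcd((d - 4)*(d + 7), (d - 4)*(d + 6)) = d - 4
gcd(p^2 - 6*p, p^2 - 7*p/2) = p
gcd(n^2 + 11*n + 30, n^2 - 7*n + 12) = 1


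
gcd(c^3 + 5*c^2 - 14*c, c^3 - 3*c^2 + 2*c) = c^2 - 2*c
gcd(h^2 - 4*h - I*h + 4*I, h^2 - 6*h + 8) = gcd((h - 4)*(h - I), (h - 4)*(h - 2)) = h - 4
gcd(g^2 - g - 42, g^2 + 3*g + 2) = 1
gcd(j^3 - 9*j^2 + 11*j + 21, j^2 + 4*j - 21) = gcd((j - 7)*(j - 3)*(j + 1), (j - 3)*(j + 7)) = j - 3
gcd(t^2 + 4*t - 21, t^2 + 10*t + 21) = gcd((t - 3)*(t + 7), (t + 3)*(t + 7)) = t + 7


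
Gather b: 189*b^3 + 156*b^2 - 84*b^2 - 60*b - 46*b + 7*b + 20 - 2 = 189*b^3 + 72*b^2 - 99*b + 18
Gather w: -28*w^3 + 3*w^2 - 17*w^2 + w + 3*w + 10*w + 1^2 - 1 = -28*w^3 - 14*w^2 + 14*w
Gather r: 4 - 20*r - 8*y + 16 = -20*r - 8*y + 20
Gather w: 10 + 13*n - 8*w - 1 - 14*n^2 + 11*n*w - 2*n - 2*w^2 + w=-14*n^2 + 11*n - 2*w^2 + w*(11*n - 7) + 9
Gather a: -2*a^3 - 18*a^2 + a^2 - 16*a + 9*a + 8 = -2*a^3 - 17*a^2 - 7*a + 8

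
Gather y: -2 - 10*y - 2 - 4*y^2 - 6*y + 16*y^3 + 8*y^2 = 16*y^3 + 4*y^2 - 16*y - 4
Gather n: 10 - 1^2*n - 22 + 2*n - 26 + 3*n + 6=4*n - 32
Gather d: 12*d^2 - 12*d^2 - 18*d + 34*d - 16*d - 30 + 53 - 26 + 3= 0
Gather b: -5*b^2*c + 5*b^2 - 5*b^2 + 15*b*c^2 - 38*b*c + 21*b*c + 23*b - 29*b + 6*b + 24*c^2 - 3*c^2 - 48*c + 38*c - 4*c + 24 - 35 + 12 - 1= -5*b^2*c + b*(15*c^2 - 17*c) + 21*c^2 - 14*c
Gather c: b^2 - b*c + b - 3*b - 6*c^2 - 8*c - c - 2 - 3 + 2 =b^2 - 2*b - 6*c^2 + c*(-b - 9) - 3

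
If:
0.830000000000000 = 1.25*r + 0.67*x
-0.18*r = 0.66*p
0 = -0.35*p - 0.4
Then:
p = -1.14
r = 4.19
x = -6.58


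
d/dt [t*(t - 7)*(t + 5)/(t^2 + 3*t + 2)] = (t^4 + 6*t^3 + 35*t^2 - 8*t - 70)/(t^4 + 6*t^3 + 13*t^2 + 12*t + 4)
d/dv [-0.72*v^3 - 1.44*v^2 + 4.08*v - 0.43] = -2.16*v^2 - 2.88*v + 4.08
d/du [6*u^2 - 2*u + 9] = 12*u - 2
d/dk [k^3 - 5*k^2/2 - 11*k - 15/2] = 3*k^2 - 5*k - 11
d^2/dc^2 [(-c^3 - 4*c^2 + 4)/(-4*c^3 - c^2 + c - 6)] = 2*(60*c^6 + 12*c^5 - 480*c^4 - 801*c^3 - 54*c^2 + 408*c + 164)/(64*c^9 + 48*c^8 - 36*c^7 + 265*c^6 + 153*c^5 - 123*c^4 + 395*c^3 + 126*c^2 - 108*c + 216)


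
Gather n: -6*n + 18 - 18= -6*n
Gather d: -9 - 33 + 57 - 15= 0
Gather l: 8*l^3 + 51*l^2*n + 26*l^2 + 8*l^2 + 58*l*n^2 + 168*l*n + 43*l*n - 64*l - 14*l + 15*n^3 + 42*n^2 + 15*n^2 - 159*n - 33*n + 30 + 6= 8*l^3 + l^2*(51*n + 34) + l*(58*n^2 + 211*n - 78) + 15*n^3 + 57*n^2 - 192*n + 36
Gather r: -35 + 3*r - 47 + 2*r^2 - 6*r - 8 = 2*r^2 - 3*r - 90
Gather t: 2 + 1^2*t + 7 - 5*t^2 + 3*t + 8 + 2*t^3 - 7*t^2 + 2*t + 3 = 2*t^3 - 12*t^2 + 6*t + 20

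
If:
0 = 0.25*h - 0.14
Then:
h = 0.56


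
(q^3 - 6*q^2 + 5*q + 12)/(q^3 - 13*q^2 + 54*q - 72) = (q + 1)/(q - 6)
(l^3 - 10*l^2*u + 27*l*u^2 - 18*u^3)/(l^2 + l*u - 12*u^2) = (l^2 - 7*l*u + 6*u^2)/(l + 4*u)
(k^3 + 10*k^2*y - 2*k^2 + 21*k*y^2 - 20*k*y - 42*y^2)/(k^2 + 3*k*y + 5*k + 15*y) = (k^2 + 7*k*y - 2*k - 14*y)/(k + 5)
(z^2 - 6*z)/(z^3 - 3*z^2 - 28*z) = (6 - z)/(-z^2 + 3*z + 28)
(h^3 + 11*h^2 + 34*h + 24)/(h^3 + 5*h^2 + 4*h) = (h + 6)/h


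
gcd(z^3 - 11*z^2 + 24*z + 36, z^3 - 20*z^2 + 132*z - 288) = z^2 - 12*z + 36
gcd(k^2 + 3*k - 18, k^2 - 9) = k - 3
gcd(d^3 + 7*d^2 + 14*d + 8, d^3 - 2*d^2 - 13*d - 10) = d^2 + 3*d + 2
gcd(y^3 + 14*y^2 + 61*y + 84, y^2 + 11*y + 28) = y^2 + 11*y + 28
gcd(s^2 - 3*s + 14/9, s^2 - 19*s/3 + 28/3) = s - 7/3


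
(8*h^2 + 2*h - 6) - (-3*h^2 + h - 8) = 11*h^2 + h + 2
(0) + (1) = 1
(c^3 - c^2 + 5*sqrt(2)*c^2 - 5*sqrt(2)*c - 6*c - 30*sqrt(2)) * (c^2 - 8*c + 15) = c^5 - 9*c^4 + 5*sqrt(2)*c^4 - 45*sqrt(2)*c^3 + 17*c^3 + 33*c^2 + 85*sqrt(2)*c^2 - 90*c + 165*sqrt(2)*c - 450*sqrt(2)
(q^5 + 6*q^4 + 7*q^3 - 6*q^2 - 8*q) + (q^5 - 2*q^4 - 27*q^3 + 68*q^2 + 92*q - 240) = 2*q^5 + 4*q^4 - 20*q^3 + 62*q^2 + 84*q - 240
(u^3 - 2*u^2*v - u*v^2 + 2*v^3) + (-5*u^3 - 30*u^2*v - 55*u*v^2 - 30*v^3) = -4*u^3 - 32*u^2*v - 56*u*v^2 - 28*v^3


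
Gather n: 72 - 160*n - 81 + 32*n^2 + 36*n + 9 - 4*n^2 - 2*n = 28*n^2 - 126*n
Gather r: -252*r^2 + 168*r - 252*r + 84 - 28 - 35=-252*r^2 - 84*r + 21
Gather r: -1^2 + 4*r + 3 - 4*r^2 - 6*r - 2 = -4*r^2 - 2*r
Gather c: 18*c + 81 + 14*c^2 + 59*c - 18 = 14*c^2 + 77*c + 63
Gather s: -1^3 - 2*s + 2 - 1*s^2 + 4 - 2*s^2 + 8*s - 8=-3*s^2 + 6*s - 3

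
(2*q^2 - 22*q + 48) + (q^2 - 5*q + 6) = 3*q^2 - 27*q + 54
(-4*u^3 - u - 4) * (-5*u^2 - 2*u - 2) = 20*u^5 + 8*u^4 + 13*u^3 + 22*u^2 + 10*u + 8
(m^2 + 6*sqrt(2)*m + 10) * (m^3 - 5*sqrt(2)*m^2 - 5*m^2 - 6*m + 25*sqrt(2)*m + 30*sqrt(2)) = m^5 - 5*m^4 + sqrt(2)*m^4 - 56*m^3 - 5*sqrt(2)*m^3 - 56*sqrt(2)*m^2 + 250*m^2 + 300*m + 250*sqrt(2)*m + 300*sqrt(2)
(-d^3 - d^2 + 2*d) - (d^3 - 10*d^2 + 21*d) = -2*d^3 + 9*d^2 - 19*d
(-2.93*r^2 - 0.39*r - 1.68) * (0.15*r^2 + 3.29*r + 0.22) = -0.4395*r^4 - 9.6982*r^3 - 2.1797*r^2 - 5.613*r - 0.3696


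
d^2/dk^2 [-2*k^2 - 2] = -4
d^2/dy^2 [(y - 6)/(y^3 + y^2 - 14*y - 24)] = 2*((y - 6)*(3*y^2 + 2*y - 14)^2 + (-3*y^2 - 2*y - (y - 6)*(3*y + 1) + 14)*(y^3 + y^2 - 14*y - 24))/(y^3 + y^2 - 14*y - 24)^3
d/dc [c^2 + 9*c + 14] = 2*c + 9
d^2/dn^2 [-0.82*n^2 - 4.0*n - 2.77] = -1.64000000000000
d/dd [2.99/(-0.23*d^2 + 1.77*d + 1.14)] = (1.3754*d - 5.2923)/(-0.23*d^2 + 1.77*d + 1.14)^2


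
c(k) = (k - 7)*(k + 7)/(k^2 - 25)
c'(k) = -2*k*(k - 7)*(k + 7)/(k^2 - 25)^2 + (k - 7)/(k^2 - 25) + (k + 7)/(k^2 - 25) = 48*k/(k^4 - 50*k^2 + 625)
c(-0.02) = 1.96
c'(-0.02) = -0.00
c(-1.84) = 2.11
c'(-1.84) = -0.19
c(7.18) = 0.10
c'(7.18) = 0.49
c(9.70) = 0.65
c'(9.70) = 0.10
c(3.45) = 2.83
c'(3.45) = 0.97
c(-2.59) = 2.31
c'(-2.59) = -0.37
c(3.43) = 2.81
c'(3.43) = 0.94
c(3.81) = 3.29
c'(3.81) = 1.66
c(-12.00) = 0.80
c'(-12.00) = -0.04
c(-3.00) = 2.50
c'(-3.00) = -0.56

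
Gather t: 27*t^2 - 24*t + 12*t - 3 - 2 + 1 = 27*t^2 - 12*t - 4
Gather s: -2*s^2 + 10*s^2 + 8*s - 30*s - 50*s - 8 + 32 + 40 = 8*s^2 - 72*s + 64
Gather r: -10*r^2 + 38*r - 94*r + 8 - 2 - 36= -10*r^2 - 56*r - 30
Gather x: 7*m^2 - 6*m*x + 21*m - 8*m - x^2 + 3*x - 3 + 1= 7*m^2 + 13*m - x^2 + x*(3 - 6*m) - 2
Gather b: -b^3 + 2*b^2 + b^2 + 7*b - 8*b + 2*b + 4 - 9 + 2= -b^3 + 3*b^2 + b - 3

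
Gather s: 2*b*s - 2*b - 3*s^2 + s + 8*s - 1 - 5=-2*b - 3*s^2 + s*(2*b + 9) - 6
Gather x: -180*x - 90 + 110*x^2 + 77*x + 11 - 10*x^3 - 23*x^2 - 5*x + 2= -10*x^3 + 87*x^2 - 108*x - 77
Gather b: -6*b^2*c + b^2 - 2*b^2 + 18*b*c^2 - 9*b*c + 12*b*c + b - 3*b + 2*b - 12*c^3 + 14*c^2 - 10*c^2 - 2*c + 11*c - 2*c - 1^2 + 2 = b^2*(-6*c - 1) + b*(18*c^2 + 3*c) - 12*c^3 + 4*c^2 + 7*c + 1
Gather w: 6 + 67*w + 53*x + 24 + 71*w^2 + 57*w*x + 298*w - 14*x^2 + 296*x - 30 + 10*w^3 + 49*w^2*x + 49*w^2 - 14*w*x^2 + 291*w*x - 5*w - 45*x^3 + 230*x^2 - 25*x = 10*w^3 + w^2*(49*x + 120) + w*(-14*x^2 + 348*x + 360) - 45*x^3 + 216*x^2 + 324*x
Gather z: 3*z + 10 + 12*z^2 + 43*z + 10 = 12*z^2 + 46*z + 20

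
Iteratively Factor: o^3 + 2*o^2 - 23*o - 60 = (o + 4)*(o^2 - 2*o - 15) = (o - 5)*(o + 4)*(o + 3)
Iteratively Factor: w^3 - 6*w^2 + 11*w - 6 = (w - 1)*(w^2 - 5*w + 6) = (w - 3)*(w - 1)*(w - 2)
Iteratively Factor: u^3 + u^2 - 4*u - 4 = (u + 2)*(u^2 - u - 2) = (u + 1)*(u + 2)*(u - 2)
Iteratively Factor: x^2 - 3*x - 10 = (x - 5)*(x + 2)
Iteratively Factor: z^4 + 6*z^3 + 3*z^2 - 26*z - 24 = (z + 3)*(z^3 + 3*z^2 - 6*z - 8) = (z + 3)*(z + 4)*(z^2 - z - 2) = (z + 1)*(z + 3)*(z + 4)*(z - 2)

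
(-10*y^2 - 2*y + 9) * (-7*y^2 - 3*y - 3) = 70*y^4 + 44*y^3 - 27*y^2 - 21*y - 27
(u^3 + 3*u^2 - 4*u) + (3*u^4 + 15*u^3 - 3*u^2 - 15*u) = 3*u^4 + 16*u^3 - 19*u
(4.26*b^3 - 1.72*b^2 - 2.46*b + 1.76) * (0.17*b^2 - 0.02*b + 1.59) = 0.7242*b^5 - 0.3776*b^4 + 6.3896*b^3 - 2.3864*b^2 - 3.9466*b + 2.7984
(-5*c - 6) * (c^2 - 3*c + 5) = -5*c^3 + 9*c^2 - 7*c - 30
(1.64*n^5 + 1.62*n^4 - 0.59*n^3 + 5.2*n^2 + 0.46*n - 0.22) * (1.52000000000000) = 2.4928*n^5 + 2.4624*n^4 - 0.8968*n^3 + 7.904*n^2 + 0.6992*n - 0.3344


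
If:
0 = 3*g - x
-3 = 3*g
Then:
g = -1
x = -3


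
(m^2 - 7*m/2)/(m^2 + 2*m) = (m - 7/2)/(m + 2)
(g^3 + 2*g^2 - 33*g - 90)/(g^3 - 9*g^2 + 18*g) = (g^2 + 8*g + 15)/(g*(g - 3))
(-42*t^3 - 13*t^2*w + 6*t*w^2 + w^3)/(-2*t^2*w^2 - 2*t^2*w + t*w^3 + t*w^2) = (42*t^3 + 13*t^2*w - 6*t*w^2 - w^3)/(t*w*(2*t*w + 2*t - w^2 - w))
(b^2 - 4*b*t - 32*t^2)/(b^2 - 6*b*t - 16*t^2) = (b + 4*t)/(b + 2*t)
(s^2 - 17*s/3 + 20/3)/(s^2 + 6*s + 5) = (3*s^2 - 17*s + 20)/(3*(s^2 + 6*s + 5))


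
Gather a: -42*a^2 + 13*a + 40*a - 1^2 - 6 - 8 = -42*a^2 + 53*a - 15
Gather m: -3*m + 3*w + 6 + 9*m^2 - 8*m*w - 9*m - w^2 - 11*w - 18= 9*m^2 + m*(-8*w - 12) - w^2 - 8*w - 12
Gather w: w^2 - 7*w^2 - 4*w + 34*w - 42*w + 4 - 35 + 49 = -6*w^2 - 12*w + 18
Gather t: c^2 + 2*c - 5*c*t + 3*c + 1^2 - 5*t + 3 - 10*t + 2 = c^2 + 5*c + t*(-5*c - 15) + 6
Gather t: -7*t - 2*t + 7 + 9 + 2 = 18 - 9*t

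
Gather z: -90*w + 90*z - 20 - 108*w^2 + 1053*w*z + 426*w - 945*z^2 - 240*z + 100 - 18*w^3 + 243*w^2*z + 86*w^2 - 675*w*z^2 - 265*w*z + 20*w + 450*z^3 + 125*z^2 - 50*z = -18*w^3 - 22*w^2 + 356*w + 450*z^3 + z^2*(-675*w - 820) + z*(243*w^2 + 788*w - 200) + 80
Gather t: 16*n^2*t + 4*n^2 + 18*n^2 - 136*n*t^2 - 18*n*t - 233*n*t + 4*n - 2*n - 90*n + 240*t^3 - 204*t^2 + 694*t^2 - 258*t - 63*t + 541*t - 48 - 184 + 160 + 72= 22*n^2 - 88*n + 240*t^3 + t^2*(490 - 136*n) + t*(16*n^2 - 251*n + 220)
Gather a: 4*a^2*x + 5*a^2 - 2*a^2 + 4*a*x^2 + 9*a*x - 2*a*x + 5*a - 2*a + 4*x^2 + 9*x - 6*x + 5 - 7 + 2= a^2*(4*x + 3) + a*(4*x^2 + 7*x + 3) + 4*x^2 + 3*x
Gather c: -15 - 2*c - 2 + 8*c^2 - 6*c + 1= 8*c^2 - 8*c - 16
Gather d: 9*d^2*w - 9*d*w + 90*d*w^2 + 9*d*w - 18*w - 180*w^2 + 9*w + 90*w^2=9*d^2*w + 90*d*w^2 - 90*w^2 - 9*w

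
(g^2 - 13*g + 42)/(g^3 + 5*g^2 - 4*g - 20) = (g^2 - 13*g + 42)/(g^3 + 5*g^2 - 4*g - 20)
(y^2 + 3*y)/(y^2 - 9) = y/(y - 3)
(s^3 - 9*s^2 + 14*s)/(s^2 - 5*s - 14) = s*(s - 2)/(s + 2)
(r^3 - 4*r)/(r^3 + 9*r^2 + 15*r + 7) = r*(r^2 - 4)/(r^3 + 9*r^2 + 15*r + 7)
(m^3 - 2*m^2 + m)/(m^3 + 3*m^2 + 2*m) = (m^2 - 2*m + 1)/(m^2 + 3*m + 2)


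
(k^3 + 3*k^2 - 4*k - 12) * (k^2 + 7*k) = k^5 + 10*k^4 + 17*k^3 - 40*k^2 - 84*k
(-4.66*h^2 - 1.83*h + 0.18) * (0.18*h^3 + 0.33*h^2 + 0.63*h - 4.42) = -0.8388*h^5 - 1.8672*h^4 - 3.5073*h^3 + 19.5037*h^2 + 8.202*h - 0.7956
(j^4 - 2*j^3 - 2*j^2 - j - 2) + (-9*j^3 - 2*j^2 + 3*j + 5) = j^4 - 11*j^3 - 4*j^2 + 2*j + 3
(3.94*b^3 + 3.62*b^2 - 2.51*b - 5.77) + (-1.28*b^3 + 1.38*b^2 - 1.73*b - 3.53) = 2.66*b^3 + 5.0*b^2 - 4.24*b - 9.3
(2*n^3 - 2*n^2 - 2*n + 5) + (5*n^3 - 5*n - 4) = 7*n^3 - 2*n^2 - 7*n + 1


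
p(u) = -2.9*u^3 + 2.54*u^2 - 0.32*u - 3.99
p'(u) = -8.7*u^2 + 5.08*u - 0.32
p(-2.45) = 54.69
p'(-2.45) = -64.99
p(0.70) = -3.96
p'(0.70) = -1.03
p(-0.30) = -3.59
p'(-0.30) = -2.63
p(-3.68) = 176.11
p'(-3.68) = -136.83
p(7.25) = -977.93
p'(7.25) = -420.78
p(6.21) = -602.53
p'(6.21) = -304.28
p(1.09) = -5.08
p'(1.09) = -5.12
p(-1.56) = 13.70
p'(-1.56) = -29.42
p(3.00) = -60.39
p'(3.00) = -63.38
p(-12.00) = 5376.81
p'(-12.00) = -1314.08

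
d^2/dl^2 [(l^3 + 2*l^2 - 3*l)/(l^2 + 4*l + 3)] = 4/(l^3 + 3*l^2 + 3*l + 1)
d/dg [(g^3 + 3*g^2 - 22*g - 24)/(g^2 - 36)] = (g^2 - 12*g + 22)/(g^2 - 12*g + 36)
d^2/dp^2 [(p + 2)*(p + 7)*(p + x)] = 6*p + 2*x + 18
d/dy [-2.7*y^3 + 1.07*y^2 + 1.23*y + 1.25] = -8.1*y^2 + 2.14*y + 1.23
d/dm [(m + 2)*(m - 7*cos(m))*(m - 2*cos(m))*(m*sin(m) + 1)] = (m + 2)*(m - 7*cos(m))*(m - 2*cos(m))*(m*cos(m) + sin(m)) + (m + 2)*(m - 7*cos(m))*(m*sin(m) + 1)*(2*sin(m) + 1) + (m + 2)*(m - 2*cos(m))*(m*sin(m) + 1)*(7*sin(m) + 1) + (m - 7*cos(m))*(m - 2*cos(m))*(m*sin(m) + 1)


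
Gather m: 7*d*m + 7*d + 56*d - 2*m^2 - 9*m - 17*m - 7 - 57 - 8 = 63*d - 2*m^2 + m*(7*d - 26) - 72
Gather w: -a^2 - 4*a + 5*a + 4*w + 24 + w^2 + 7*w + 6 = -a^2 + a + w^2 + 11*w + 30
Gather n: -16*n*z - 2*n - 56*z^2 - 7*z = n*(-16*z - 2) - 56*z^2 - 7*z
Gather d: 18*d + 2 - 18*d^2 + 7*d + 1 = -18*d^2 + 25*d + 3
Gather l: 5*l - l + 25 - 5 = 4*l + 20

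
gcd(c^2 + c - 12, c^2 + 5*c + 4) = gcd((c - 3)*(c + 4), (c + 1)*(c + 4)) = c + 4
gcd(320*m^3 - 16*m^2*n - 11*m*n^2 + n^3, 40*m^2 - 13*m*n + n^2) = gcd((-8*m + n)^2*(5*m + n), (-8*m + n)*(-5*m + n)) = 8*m - n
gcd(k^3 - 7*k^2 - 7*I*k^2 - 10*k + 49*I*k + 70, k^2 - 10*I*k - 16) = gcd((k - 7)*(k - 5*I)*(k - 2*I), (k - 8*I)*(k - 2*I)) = k - 2*I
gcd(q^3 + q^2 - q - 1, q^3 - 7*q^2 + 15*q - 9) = q - 1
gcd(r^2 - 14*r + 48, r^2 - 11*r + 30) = r - 6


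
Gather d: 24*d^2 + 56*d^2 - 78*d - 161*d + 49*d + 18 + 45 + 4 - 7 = 80*d^2 - 190*d + 60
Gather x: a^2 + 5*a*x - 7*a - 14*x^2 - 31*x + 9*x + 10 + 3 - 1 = a^2 - 7*a - 14*x^2 + x*(5*a - 22) + 12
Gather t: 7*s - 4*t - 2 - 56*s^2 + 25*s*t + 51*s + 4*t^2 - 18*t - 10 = -56*s^2 + 58*s + 4*t^2 + t*(25*s - 22) - 12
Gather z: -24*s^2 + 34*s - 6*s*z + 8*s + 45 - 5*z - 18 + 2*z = -24*s^2 + 42*s + z*(-6*s - 3) + 27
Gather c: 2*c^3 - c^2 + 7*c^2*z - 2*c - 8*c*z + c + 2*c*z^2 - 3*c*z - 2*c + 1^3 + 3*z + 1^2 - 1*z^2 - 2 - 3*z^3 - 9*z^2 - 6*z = 2*c^3 + c^2*(7*z - 1) + c*(2*z^2 - 11*z - 3) - 3*z^3 - 10*z^2 - 3*z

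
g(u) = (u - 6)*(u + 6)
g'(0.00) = 0.00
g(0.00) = -36.00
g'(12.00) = 24.00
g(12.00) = 108.00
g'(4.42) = 8.84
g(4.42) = -16.46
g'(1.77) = 3.54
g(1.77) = -32.87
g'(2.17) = 4.34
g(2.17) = -31.29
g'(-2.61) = -5.22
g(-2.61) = -29.19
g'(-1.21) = -2.42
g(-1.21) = -34.54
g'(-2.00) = -4.00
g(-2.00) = -32.00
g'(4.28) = 8.56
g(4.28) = -17.68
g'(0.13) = 0.26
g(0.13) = -35.98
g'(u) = 2*u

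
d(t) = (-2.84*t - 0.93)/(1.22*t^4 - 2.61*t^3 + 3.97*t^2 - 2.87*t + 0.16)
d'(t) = (-2.84*t - 0.93)*(-4.88*t^3 + 7.83*t^2 - 7.94*t + 2.87)/(1.22*t^4 - 2.61*t^3 + 3.97*t^2 - 2.87*t + 0.16)^2 - 2.84/(1.22*t^4 - 2.61*t^3 + 3.97*t^2 - 2.87*t + 0.16) = (10.3944*t^4 - 10.2864*t^3 + 3.9929*t^2 + 7.3842*t - 3.1235)/(1.4884*t^8 - 6.3684*t^7 + 16.4989*t^6 - 27.7262*t^5 + 31.1327*t^4 - 23.623*t^3 + 9.5073*t^2 - 0.9184*t + 0.0256)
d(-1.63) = 0.10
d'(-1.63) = 0.09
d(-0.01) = -4.77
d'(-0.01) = -89.40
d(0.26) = 4.66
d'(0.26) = -8.32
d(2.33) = -0.42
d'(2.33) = 0.66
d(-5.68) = 0.01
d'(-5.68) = 0.00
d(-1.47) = 0.12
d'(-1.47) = 0.10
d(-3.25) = 0.03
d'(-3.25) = 0.02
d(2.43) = -0.36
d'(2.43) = 0.54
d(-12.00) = 0.00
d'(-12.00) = 0.00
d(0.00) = -5.81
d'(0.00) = -122.01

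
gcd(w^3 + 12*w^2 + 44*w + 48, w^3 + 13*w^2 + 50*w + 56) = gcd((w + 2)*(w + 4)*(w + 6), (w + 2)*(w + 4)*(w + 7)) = w^2 + 6*w + 8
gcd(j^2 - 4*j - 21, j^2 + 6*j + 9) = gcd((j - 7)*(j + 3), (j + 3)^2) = j + 3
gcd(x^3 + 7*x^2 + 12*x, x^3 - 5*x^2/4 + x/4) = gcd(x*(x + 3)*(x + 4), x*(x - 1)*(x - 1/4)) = x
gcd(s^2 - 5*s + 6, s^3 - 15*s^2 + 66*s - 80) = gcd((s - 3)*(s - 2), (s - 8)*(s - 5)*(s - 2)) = s - 2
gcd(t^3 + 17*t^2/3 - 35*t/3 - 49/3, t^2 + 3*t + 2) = t + 1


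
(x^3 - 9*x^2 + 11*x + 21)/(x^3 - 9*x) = (x^2 - 6*x - 7)/(x*(x + 3))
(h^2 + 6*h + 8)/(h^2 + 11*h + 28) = (h + 2)/(h + 7)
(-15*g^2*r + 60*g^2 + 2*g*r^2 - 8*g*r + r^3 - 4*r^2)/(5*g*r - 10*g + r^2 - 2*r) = (-3*g*r + 12*g + r^2 - 4*r)/(r - 2)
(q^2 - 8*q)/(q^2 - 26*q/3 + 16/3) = 3*q/(3*q - 2)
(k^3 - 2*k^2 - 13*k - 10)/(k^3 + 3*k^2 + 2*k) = (k - 5)/k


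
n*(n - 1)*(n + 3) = n^3 + 2*n^2 - 3*n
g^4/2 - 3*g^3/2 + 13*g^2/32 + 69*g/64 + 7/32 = (g/2 + 1/4)*(g - 2)*(g - 7/4)*(g + 1/4)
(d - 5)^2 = d^2 - 10*d + 25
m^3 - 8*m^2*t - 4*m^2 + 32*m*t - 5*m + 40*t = (m - 5)*(m + 1)*(m - 8*t)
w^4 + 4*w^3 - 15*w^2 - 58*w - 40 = (w - 4)*(w + 1)*(w + 2)*(w + 5)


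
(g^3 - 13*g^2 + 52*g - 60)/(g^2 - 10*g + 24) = (g^2 - 7*g + 10)/(g - 4)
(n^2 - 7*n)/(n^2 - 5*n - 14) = n/(n + 2)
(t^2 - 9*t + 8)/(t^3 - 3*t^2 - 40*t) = (t - 1)/(t*(t + 5))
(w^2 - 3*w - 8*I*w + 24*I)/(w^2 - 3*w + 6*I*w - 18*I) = (w - 8*I)/(w + 6*I)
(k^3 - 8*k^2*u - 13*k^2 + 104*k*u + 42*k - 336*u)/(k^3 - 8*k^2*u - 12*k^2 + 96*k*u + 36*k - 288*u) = (k - 7)/(k - 6)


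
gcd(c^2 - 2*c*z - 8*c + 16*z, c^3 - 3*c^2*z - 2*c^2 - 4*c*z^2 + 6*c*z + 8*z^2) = 1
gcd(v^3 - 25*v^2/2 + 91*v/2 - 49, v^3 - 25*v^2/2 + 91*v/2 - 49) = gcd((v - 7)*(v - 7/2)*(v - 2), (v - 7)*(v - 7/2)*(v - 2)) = v^3 - 25*v^2/2 + 91*v/2 - 49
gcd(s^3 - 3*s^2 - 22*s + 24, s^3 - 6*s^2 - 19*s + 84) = s + 4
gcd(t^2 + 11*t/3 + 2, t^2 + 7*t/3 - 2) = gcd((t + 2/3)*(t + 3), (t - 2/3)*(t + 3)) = t + 3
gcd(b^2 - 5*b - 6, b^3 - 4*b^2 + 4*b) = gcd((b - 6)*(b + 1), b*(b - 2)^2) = 1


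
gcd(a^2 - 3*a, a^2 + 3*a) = a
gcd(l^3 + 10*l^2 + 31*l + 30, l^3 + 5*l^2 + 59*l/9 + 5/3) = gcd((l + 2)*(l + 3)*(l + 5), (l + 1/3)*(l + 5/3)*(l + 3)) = l + 3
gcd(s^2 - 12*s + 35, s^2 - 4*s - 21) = s - 7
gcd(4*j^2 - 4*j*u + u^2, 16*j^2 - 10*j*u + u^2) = -2*j + u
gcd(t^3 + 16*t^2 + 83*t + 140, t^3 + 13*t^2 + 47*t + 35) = t^2 + 12*t + 35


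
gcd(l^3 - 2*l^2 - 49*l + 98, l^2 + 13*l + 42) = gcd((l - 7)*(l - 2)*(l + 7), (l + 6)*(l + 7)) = l + 7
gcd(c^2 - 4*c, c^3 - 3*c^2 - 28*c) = c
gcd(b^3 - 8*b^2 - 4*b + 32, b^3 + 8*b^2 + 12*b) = b + 2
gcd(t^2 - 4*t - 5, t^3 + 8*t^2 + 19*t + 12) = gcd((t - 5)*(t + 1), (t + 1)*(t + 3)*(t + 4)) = t + 1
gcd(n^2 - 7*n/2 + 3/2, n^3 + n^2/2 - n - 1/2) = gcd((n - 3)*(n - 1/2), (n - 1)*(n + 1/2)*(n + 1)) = 1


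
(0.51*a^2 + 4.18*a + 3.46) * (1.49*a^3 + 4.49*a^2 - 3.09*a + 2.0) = 0.7599*a^5 + 8.5181*a^4 + 22.3477*a^3 + 3.6392*a^2 - 2.3314*a + 6.92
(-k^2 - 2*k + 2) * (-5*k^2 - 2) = 5*k^4 + 10*k^3 - 8*k^2 + 4*k - 4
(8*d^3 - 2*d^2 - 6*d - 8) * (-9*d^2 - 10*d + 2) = -72*d^5 - 62*d^4 + 90*d^3 + 128*d^2 + 68*d - 16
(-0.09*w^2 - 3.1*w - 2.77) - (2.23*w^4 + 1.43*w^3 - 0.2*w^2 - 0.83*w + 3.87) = -2.23*w^4 - 1.43*w^3 + 0.11*w^2 - 2.27*w - 6.64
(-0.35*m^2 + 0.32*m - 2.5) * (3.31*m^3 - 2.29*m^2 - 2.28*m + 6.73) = -1.1585*m^5 + 1.8607*m^4 - 8.2098*m^3 + 2.6399*m^2 + 7.8536*m - 16.825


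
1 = 1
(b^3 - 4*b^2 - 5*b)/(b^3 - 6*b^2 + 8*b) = (b^2 - 4*b - 5)/(b^2 - 6*b + 8)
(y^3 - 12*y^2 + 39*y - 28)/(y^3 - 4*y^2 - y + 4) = (y - 7)/(y + 1)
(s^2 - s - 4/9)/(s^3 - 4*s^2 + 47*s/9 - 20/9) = (3*s + 1)/(3*s^2 - 8*s + 5)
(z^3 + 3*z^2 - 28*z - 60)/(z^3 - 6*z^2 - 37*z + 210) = (z + 2)/(z - 7)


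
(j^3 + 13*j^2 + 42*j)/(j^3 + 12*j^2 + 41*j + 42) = j*(j + 6)/(j^2 + 5*j + 6)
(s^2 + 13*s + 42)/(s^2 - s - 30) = (s^2 + 13*s + 42)/(s^2 - s - 30)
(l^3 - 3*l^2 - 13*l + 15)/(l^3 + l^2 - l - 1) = (l^2 - 2*l - 15)/(l^2 + 2*l + 1)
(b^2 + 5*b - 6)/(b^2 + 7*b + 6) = (b - 1)/(b + 1)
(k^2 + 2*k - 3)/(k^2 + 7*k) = (k^2 + 2*k - 3)/(k*(k + 7))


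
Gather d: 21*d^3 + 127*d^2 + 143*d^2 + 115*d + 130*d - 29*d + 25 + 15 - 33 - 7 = 21*d^3 + 270*d^2 + 216*d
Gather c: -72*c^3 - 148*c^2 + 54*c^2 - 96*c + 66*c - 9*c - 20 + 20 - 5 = -72*c^3 - 94*c^2 - 39*c - 5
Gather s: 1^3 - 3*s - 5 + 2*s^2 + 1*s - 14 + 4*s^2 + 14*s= 6*s^2 + 12*s - 18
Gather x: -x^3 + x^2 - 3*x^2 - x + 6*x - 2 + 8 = -x^3 - 2*x^2 + 5*x + 6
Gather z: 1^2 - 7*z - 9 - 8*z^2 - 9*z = -8*z^2 - 16*z - 8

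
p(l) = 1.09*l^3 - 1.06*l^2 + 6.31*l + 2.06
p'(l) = 3.27*l^2 - 2.12*l + 6.31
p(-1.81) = -19.30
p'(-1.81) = 20.86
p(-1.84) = -19.93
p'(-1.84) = 21.28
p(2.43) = 26.77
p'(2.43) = 20.47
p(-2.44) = -35.48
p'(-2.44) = 30.95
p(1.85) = 17.01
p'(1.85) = 13.58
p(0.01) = 2.12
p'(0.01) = 6.29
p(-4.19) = -123.17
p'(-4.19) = 72.60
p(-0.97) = -6.05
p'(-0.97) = 11.44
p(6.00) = 237.20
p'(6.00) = 111.31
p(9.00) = 767.60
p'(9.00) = 252.10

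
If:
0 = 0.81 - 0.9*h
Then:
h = 0.90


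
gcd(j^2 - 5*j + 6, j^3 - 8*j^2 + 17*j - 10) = j - 2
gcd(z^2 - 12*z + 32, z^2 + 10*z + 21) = 1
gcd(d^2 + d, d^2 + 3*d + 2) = d + 1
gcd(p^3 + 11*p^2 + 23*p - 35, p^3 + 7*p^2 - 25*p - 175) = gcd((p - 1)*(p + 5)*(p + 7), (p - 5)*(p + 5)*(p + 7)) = p^2 + 12*p + 35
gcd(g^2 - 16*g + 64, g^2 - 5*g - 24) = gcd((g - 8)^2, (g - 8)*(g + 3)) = g - 8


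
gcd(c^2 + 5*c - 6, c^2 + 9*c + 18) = c + 6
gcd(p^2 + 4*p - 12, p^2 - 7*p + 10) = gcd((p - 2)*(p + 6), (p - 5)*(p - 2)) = p - 2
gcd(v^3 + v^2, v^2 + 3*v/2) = v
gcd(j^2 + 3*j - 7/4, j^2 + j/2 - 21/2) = j + 7/2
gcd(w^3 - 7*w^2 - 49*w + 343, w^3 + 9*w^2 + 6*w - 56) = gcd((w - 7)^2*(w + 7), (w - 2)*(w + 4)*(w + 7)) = w + 7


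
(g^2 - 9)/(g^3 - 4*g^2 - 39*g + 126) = (g + 3)/(g^2 - g - 42)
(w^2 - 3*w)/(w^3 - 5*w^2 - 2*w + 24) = w/(w^2 - 2*w - 8)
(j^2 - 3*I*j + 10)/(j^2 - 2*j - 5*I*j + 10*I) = (j + 2*I)/(j - 2)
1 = 1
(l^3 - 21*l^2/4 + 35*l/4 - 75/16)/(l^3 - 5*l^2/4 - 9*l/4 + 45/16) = (2*l - 5)/(2*l + 3)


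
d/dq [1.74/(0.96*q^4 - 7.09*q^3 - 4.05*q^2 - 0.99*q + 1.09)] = (-6.6816*q^3 + 37.0098*q^2 + 14.094*q + 1.7226)/(-0.96*q^4 + 7.09*q^3 + 4.05*q^2 + 0.99*q - 1.09)^2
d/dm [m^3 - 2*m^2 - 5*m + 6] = 3*m^2 - 4*m - 5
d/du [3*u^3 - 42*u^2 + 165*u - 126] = 9*u^2 - 84*u + 165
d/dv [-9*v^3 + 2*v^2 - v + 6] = -27*v^2 + 4*v - 1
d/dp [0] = 0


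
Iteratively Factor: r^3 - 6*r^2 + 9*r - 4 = (r - 1)*(r^2 - 5*r + 4) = (r - 1)^2*(r - 4)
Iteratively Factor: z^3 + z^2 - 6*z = (z - 2)*(z^2 + 3*z) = (z - 2)*(z + 3)*(z)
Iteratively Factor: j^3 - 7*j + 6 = (j - 1)*(j^2 + j - 6) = (j - 2)*(j - 1)*(j + 3)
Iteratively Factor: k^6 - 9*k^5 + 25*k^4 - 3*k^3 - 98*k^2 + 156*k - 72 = (k - 2)*(k^5 - 7*k^4 + 11*k^3 + 19*k^2 - 60*k + 36) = (k - 2)*(k - 1)*(k^4 - 6*k^3 + 5*k^2 + 24*k - 36) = (k - 3)*(k - 2)*(k - 1)*(k^3 - 3*k^2 - 4*k + 12) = (k - 3)*(k - 2)*(k - 1)*(k + 2)*(k^2 - 5*k + 6) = (k - 3)*(k - 2)^2*(k - 1)*(k + 2)*(k - 3)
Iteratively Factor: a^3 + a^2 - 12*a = (a)*(a^2 + a - 12) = a*(a - 3)*(a + 4)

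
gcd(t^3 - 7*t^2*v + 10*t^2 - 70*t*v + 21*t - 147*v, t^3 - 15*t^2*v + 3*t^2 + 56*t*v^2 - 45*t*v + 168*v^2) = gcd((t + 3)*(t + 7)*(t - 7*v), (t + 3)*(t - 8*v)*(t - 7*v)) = t^2 - 7*t*v + 3*t - 21*v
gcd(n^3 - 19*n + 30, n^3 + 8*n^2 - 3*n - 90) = n^2 + 2*n - 15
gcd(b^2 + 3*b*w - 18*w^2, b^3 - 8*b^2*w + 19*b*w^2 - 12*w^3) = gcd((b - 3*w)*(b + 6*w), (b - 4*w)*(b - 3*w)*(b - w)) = -b + 3*w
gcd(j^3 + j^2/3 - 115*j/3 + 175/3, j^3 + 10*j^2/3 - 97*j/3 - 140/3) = j^2 + 2*j - 35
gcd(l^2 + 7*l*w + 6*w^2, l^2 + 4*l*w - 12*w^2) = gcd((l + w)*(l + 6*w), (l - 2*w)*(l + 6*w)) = l + 6*w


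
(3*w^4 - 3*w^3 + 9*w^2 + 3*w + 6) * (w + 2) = 3*w^5 + 3*w^4 + 3*w^3 + 21*w^2 + 12*w + 12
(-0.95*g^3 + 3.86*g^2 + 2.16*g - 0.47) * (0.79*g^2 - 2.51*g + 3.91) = -0.7505*g^5 + 5.4339*g^4 - 11.6967*g^3 + 9.2997*g^2 + 9.6253*g - 1.8377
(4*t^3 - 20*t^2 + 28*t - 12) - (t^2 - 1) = 4*t^3 - 21*t^2 + 28*t - 11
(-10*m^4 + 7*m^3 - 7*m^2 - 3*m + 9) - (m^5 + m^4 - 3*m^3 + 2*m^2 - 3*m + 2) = -m^5 - 11*m^4 + 10*m^3 - 9*m^2 + 7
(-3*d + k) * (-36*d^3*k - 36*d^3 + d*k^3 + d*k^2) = 108*d^4*k + 108*d^4 - 36*d^3*k^2 - 36*d^3*k - 3*d^2*k^3 - 3*d^2*k^2 + d*k^4 + d*k^3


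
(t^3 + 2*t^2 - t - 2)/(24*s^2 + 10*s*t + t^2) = (t^3 + 2*t^2 - t - 2)/(24*s^2 + 10*s*t + t^2)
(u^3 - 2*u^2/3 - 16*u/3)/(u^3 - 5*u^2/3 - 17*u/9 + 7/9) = 3*u*(3*u^2 - 2*u - 16)/(9*u^3 - 15*u^2 - 17*u + 7)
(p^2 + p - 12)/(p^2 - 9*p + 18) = (p + 4)/(p - 6)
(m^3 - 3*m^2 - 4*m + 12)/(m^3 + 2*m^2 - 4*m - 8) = (m - 3)/(m + 2)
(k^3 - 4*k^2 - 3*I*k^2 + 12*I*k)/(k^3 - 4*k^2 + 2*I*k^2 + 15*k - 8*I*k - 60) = k/(k + 5*I)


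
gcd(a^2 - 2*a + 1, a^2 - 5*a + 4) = a - 1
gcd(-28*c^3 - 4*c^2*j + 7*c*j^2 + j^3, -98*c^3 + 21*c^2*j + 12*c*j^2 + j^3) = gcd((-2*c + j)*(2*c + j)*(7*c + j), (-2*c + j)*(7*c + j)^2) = 14*c^2 - 5*c*j - j^2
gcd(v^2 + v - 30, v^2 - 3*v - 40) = 1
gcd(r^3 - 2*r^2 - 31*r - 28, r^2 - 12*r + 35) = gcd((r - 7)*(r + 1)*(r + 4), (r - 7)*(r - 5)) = r - 7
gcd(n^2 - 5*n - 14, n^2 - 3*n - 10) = n + 2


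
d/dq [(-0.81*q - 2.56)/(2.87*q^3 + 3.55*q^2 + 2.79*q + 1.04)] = (4.6494*q^3 + 24.9171*q^2 + 18.176*q + 6.3)/(8.2369*q^6 + 20.377*q^5 + 28.6171*q^4 + 25.7786*q^3 + 15.1681*q^2 + 5.8032*q + 1.0816)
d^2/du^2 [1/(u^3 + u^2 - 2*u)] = 2*(-u*(3*u + 1)*(u^2 + u - 2) + (3*u^2 + 2*u - 2)^2)/(u^3*(u^2 + u - 2)^3)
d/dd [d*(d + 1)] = 2*d + 1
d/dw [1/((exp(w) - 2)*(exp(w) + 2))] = -2*exp(2*w)/(exp(4*w) - 8*exp(2*w) + 16)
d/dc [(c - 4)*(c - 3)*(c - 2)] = 3*c^2 - 18*c + 26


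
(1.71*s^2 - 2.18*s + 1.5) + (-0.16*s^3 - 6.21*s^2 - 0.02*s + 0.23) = -0.16*s^3 - 4.5*s^2 - 2.2*s + 1.73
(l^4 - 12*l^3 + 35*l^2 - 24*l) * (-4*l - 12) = -4*l^5 + 36*l^4 + 4*l^3 - 324*l^2 + 288*l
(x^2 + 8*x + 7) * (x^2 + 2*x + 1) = x^4 + 10*x^3 + 24*x^2 + 22*x + 7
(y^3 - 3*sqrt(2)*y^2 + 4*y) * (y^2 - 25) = y^5 - 3*sqrt(2)*y^4 - 21*y^3 + 75*sqrt(2)*y^2 - 100*y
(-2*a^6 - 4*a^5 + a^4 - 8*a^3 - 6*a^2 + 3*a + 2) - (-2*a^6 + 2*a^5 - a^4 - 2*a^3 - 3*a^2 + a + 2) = -6*a^5 + 2*a^4 - 6*a^3 - 3*a^2 + 2*a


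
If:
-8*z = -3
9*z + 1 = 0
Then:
No Solution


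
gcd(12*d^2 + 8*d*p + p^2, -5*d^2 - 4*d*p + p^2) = 1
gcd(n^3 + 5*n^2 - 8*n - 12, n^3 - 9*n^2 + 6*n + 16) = n^2 - n - 2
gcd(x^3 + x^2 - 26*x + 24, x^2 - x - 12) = x - 4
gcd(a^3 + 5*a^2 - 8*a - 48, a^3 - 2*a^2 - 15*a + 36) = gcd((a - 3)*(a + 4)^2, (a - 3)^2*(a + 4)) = a^2 + a - 12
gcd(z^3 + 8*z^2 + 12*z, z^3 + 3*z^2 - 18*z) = z^2 + 6*z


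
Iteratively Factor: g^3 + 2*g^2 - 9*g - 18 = (g + 3)*(g^2 - g - 6) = (g + 2)*(g + 3)*(g - 3)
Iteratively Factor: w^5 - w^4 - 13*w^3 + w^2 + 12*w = (w - 4)*(w^4 + 3*w^3 - w^2 - 3*w) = (w - 4)*(w + 1)*(w^3 + 2*w^2 - 3*w) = (w - 4)*(w - 1)*(w + 1)*(w^2 + 3*w) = (w - 4)*(w - 1)*(w + 1)*(w + 3)*(w)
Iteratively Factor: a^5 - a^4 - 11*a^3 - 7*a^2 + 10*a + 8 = (a + 1)*(a^4 - 2*a^3 - 9*a^2 + 2*a + 8) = (a + 1)^2*(a^3 - 3*a^2 - 6*a + 8) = (a + 1)^2*(a + 2)*(a^2 - 5*a + 4) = (a - 4)*(a + 1)^2*(a + 2)*(a - 1)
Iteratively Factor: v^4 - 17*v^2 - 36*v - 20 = (v - 5)*(v^3 + 5*v^2 + 8*v + 4) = (v - 5)*(v + 2)*(v^2 + 3*v + 2) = (v - 5)*(v + 1)*(v + 2)*(v + 2)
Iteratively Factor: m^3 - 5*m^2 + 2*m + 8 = (m + 1)*(m^2 - 6*m + 8) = (m - 2)*(m + 1)*(m - 4)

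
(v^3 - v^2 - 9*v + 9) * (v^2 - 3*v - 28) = v^5 - 4*v^4 - 34*v^3 + 64*v^2 + 225*v - 252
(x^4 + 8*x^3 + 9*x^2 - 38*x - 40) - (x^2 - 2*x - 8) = x^4 + 8*x^3 + 8*x^2 - 36*x - 32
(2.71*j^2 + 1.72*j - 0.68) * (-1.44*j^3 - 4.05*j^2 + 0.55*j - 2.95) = -3.9024*j^5 - 13.4523*j^4 - 4.4963*j^3 - 4.2945*j^2 - 5.448*j + 2.006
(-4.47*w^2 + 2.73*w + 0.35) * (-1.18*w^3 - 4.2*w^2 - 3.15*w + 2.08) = 5.2746*w^5 + 15.5526*w^4 + 2.2015*w^3 - 19.3671*w^2 + 4.5759*w + 0.728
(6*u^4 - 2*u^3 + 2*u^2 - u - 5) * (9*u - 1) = 54*u^5 - 24*u^4 + 20*u^3 - 11*u^2 - 44*u + 5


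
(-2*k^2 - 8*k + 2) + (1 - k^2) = -3*k^2 - 8*k + 3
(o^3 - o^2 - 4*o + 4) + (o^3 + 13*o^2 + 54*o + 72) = 2*o^3 + 12*o^2 + 50*o + 76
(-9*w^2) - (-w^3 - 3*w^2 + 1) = w^3 - 6*w^2 - 1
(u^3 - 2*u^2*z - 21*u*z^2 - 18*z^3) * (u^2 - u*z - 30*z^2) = u^5 - 3*u^4*z - 49*u^3*z^2 + 63*u^2*z^3 + 648*u*z^4 + 540*z^5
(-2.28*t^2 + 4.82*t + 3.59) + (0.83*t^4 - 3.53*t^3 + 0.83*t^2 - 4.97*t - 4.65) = 0.83*t^4 - 3.53*t^3 - 1.45*t^2 - 0.149999999999999*t - 1.06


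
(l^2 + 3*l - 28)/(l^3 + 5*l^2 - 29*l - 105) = (l - 4)/(l^2 - 2*l - 15)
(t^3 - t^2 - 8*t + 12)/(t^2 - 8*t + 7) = (t^3 - t^2 - 8*t + 12)/(t^2 - 8*t + 7)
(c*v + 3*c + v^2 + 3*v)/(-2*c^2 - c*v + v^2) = (v + 3)/(-2*c + v)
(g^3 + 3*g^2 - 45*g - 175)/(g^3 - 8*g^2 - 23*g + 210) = (g + 5)/(g - 6)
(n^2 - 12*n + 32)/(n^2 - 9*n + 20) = (n - 8)/(n - 5)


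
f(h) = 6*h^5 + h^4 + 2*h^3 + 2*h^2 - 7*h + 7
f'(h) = 30*h^4 + 4*h^3 + 6*h^2 + 4*h - 7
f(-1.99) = -158.48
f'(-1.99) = 447.75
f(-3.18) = -1863.70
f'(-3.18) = 2980.14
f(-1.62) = -44.97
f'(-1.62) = 191.88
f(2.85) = 1243.74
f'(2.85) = 2124.98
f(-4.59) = -11892.31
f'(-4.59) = 13030.18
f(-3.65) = -3747.58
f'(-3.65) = 5188.50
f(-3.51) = -3075.08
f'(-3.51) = 4433.45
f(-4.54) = -11254.90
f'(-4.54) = 12469.34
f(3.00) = 1597.00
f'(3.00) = 2597.00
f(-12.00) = -1475333.00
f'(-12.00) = 615977.00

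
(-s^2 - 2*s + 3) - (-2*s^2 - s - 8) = s^2 - s + 11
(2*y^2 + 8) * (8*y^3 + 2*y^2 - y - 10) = 16*y^5 + 4*y^4 + 62*y^3 - 4*y^2 - 8*y - 80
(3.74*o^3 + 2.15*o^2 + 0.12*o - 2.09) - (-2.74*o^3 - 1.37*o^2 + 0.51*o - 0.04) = 6.48*o^3 + 3.52*o^2 - 0.39*o - 2.05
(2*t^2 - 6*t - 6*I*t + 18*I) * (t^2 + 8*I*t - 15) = 2*t^4 - 6*t^3 + 10*I*t^3 + 18*t^2 - 30*I*t^2 - 54*t + 90*I*t - 270*I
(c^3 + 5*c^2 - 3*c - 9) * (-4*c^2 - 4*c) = -4*c^5 - 24*c^4 - 8*c^3 + 48*c^2 + 36*c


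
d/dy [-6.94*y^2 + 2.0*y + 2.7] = 2.0 - 13.88*y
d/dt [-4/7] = 0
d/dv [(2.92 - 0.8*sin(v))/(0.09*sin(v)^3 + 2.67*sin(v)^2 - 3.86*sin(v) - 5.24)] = (0.144*sin(v)^3 + 1.3476*sin(v)^2 - 15.5928*sin(v) + 15.4632)*cos(v)/(0.0081*sin(v)^6 + 0.4806*sin(v)^5 + 6.4341*sin(v)^4 - 21.5556*sin(v)^3 - 13.082*sin(v)^2 + 40.4528*sin(v) + 27.4576)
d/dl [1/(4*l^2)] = -1/(2*l^3)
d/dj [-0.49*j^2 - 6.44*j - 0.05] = -0.98*j - 6.44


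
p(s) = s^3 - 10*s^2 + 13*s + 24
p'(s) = 3*s^2 - 20*s + 13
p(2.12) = 16.14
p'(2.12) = -15.92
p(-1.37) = -15.15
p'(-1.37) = 46.03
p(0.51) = 28.16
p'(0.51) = 3.58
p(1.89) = 19.60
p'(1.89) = -14.08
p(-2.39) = -77.84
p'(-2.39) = 77.94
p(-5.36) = -486.97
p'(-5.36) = 206.39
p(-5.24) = -462.57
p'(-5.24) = 200.17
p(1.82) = 20.56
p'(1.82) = -13.46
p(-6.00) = -630.00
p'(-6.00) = 241.00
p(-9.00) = -1632.00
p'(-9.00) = 436.00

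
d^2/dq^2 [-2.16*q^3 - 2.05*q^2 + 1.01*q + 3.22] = -12.96*q - 4.1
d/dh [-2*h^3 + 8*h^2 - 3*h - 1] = -6*h^2 + 16*h - 3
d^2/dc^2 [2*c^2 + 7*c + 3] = 4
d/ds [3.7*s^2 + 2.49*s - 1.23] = 7.4*s + 2.49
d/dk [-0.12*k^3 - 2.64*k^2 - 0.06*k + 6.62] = -0.36*k^2 - 5.28*k - 0.06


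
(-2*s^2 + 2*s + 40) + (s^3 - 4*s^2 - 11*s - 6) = s^3 - 6*s^2 - 9*s + 34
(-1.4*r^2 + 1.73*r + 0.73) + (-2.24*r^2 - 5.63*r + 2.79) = -3.64*r^2 - 3.9*r + 3.52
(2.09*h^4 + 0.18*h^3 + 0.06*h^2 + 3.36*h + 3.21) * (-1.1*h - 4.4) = -2.299*h^5 - 9.394*h^4 - 0.858*h^3 - 3.96*h^2 - 18.315*h - 14.124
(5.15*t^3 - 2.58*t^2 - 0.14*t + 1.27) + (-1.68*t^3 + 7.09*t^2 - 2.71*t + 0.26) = 3.47*t^3 + 4.51*t^2 - 2.85*t + 1.53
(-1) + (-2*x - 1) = -2*x - 2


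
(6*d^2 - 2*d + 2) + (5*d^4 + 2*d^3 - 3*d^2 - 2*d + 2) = 5*d^4 + 2*d^3 + 3*d^2 - 4*d + 4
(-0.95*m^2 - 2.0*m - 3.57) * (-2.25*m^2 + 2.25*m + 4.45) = 2.1375*m^4 + 2.3625*m^3 - 0.695*m^2 - 16.9325*m - 15.8865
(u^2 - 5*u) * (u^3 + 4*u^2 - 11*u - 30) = u^5 - u^4 - 31*u^3 + 25*u^2 + 150*u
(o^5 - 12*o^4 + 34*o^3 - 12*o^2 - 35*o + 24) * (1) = o^5 - 12*o^4 + 34*o^3 - 12*o^2 - 35*o + 24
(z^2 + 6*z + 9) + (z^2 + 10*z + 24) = 2*z^2 + 16*z + 33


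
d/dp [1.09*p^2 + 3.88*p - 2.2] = 2.18*p + 3.88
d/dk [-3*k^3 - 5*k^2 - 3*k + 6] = -9*k^2 - 10*k - 3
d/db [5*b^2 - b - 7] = 10*b - 1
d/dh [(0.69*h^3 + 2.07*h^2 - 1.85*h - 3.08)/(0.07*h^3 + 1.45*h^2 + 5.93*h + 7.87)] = (0.8556*h^4 + 8.4424*h^3 + 31.8953*h^2 + 41.5138*h + 3.7049)/(0.0049*h^6 + 0.203*h^5 + 2.9327*h^4 + 18.2988*h^3 + 57.9879*h^2 + 93.3382*h + 61.9369)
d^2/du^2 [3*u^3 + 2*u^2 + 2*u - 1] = 18*u + 4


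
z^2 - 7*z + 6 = (z - 6)*(z - 1)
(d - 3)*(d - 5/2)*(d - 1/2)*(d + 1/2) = d^4 - 11*d^3/2 + 29*d^2/4 + 11*d/8 - 15/8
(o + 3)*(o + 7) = o^2 + 10*o + 21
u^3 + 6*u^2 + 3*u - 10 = (u - 1)*(u + 2)*(u + 5)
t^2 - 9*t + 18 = (t - 6)*(t - 3)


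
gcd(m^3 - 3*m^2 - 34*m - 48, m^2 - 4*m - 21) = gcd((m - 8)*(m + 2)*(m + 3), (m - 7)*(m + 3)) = m + 3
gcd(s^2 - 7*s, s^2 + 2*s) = s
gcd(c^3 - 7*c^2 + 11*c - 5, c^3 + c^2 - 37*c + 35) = c^2 - 6*c + 5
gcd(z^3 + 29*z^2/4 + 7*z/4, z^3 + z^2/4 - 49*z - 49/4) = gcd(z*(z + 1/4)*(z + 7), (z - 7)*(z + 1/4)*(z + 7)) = z^2 + 29*z/4 + 7/4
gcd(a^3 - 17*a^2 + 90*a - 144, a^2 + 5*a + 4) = 1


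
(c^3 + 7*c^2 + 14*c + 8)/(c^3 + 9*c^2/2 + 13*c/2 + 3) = 2*(c + 4)/(2*c + 3)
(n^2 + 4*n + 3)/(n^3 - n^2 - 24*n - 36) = (n + 1)/(n^2 - 4*n - 12)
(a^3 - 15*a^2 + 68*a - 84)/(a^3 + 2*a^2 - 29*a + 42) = (a^2 - 13*a + 42)/(a^2 + 4*a - 21)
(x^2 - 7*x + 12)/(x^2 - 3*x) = (x - 4)/x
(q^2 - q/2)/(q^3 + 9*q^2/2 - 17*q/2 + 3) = q/(q^2 + 5*q - 6)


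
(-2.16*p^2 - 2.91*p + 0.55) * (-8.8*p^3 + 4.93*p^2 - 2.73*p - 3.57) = 19.008*p^5 + 14.9592*p^4 - 13.2895*p^3 + 18.367*p^2 + 8.8872*p - 1.9635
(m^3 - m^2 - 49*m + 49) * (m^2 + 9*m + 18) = m^5 + 8*m^4 - 40*m^3 - 410*m^2 - 441*m + 882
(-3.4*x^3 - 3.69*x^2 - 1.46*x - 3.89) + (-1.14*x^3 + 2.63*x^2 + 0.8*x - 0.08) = -4.54*x^3 - 1.06*x^2 - 0.66*x - 3.97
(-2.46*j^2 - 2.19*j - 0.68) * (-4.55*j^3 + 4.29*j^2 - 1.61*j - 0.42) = 11.193*j^5 - 0.588900000000001*j^4 - 2.3405*j^3 + 1.6419*j^2 + 2.0146*j + 0.2856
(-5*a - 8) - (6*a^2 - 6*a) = -6*a^2 + a - 8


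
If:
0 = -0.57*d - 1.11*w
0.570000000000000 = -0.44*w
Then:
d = 2.52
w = -1.30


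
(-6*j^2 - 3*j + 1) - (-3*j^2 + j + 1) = -3*j^2 - 4*j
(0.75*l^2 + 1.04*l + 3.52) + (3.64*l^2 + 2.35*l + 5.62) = 4.39*l^2 + 3.39*l + 9.14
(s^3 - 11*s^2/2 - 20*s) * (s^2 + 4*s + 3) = s^5 - 3*s^4/2 - 39*s^3 - 193*s^2/2 - 60*s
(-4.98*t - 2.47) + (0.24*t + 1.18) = -4.74*t - 1.29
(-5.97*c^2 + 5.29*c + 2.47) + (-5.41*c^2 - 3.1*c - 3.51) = -11.38*c^2 + 2.19*c - 1.04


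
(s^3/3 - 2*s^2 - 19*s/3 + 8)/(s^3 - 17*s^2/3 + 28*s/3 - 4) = (s^3 - 6*s^2 - 19*s + 24)/(3*s^3 - 17*s^2 + 28*s - 12)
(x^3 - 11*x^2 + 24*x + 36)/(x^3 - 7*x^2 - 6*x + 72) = (x^2 - 5*x - 6)/(x^2 - x - 12)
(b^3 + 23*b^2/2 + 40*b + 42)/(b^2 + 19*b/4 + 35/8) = 4*(b^2 + 8*b + 12)/(4*b + 5)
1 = 1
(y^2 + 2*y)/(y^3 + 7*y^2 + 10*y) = 1/(y + 5)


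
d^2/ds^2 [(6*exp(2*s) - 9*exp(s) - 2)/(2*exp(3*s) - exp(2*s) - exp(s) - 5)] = (24*exp(7*s) - 132*exp(6*s) + 54*exp(5*s) + 737*exp(4*s) - 1275*exp(3*s) + 174*exp(2*s) + 683*exp(s) - 215)*exp(s)/(8*exp(9*s) - 12*exp(8*s) - 6*exp(7*s) - 49*exp(6*s) + 63*exp(5*s) + 42*exp(4*s) + 119*exp(3*s) - 90*exp(2*s) - 75*exp(s) - 125)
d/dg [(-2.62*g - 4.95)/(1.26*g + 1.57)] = (2.675736*g + 3.334052)/(1.26*g + 1.57)^3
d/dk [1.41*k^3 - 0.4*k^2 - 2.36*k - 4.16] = 4.23*k^2 - 0.8*k - 2.36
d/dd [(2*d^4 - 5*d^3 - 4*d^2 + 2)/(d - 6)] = 2*(3*d^4 - 29*d^3 + 43*d^2 + 24*d - 1)/(d^2 - 12*d + 36)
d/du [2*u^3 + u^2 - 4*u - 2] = 6*u^2 + 2*u - 4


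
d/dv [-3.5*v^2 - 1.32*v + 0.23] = -7.0*v - 1.32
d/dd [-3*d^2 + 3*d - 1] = 3 - 6*d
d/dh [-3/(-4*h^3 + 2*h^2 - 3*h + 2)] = 3*(-12*h^2 + 4*h - 3)/(4*h^3 - 2*h^2 + 3*h - 2)^2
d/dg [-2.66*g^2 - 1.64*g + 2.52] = -5.32*g - 1.64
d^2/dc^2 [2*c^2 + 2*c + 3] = 4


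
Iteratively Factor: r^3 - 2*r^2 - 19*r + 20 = (r - 1)*(r^2 - r - 20) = (r - 1)*(r + 4)*(r - 5)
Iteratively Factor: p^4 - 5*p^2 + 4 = (p + 2)*(p^3 - 2*p^2 - p + 2) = (p + 1)*(p + 2)*(p^2 - 3*p + 2) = (p - 1)*(p + 1)*(p + 2)*(p - 2)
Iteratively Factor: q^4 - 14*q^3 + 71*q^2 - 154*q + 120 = (q - 5)*(q^3 - 9*q^2 + 26*q - 24) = (q - 5)*(q - 4)*(q^2 - 5*q + 6) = (q - 5)*(q - 4)*(q - 2)*(q - 3)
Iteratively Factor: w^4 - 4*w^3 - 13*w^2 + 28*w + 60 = (w - 3)*(w^3 - w^2 - 16*w - 20) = (w - 5)*(w - 3)*(w^2 + 4*w + 4) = (w - 5)*(w - 3)*(w + 2)*(w + 2)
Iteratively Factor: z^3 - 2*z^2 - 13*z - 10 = (z - 5)*(z^2 + 3*z + 2) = (z - 5)*(z + 2)*(z + 1)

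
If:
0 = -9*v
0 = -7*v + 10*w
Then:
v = 0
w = 0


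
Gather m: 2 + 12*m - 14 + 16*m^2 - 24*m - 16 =16*m^2 - 12*m - 28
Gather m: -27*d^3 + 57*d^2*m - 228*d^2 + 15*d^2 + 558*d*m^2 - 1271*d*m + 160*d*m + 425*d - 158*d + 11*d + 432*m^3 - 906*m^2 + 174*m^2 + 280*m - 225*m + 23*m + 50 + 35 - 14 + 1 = -27*d^3 - 213*d^2 + 278*d + 432*m^3 + m^2*(558*d - 732) + m*(57*d^2 - 1111*d + 78) + 72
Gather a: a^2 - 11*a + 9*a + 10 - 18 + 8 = a^2 - 2*a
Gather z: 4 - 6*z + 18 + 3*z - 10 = 12 - 3*z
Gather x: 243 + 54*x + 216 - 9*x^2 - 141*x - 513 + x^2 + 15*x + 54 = -8*x^2 - 72*x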